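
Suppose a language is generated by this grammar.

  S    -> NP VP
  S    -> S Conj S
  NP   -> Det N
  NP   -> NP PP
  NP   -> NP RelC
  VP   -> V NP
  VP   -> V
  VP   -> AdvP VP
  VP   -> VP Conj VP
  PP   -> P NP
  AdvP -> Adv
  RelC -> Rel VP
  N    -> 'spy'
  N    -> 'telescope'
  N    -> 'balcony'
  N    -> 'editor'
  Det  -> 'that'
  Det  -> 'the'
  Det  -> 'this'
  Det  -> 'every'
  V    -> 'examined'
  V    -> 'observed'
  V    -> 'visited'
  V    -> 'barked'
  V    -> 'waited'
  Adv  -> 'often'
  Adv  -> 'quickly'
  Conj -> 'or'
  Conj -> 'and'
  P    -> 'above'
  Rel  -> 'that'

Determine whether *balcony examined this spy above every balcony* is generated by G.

For S → NP VP, no prefix of the string parses as an NP. The alternative S rule S → S Conj S likewise has no satisfying split.

Ungrammatical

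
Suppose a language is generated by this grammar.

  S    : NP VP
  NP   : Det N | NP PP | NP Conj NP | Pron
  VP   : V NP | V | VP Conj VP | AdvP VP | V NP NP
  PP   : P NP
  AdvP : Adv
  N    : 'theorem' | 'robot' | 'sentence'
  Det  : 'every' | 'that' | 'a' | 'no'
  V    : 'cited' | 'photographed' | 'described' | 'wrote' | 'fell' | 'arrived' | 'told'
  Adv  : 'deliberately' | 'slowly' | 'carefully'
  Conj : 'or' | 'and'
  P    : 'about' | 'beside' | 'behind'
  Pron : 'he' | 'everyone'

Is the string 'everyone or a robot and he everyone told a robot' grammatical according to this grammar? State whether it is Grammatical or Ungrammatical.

For S → NP VP, every NP-prefix leaves a non-VP remainder: after 'everyone' the remainder is not a VP; after 'everyone or a robot' the remainder is not a VP; after 'everyone or a robot and he' the remainder is not a VP.

Ungrammatical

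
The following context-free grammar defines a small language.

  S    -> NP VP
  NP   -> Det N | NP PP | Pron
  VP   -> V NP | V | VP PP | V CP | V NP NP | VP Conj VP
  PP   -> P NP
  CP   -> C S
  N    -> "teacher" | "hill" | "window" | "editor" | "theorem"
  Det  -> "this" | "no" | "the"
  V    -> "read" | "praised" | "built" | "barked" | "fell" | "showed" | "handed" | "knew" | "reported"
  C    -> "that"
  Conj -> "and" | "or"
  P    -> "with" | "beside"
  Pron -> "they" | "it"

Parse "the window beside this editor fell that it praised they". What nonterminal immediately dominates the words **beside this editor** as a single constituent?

[S [NP [NP [Det the] [N window]] [PP [P beside] [NP [Det this] [N editor]]]] [VP [V fell] [CP [C that] [S [NP [Pron it]] [VP [V praised] [NP [Pron they]]]]]]]
The span 'beside this editor' is the PP node built by PP → P NP.

PP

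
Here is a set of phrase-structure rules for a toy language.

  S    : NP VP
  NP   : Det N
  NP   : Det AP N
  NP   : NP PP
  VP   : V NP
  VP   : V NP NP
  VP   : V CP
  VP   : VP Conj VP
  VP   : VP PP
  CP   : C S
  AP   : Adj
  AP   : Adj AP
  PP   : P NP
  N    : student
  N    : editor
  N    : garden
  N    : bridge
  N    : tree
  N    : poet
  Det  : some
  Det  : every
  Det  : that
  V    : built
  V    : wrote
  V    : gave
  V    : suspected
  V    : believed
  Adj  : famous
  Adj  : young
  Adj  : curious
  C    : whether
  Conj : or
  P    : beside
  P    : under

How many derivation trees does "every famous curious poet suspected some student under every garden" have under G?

2

The two bracketings:
[S [NP [Det every] [AP [Adj famous] [AP [Adj curious]]] [N poet]] [VP [V suspected] [NP [NP [Det some] [N student]] [PP [P under] [NP [Det every] [N garden]]]]]]
[S [NP [Det every] [AP [Adj famous] [AP [Adj curious]]] [N poet]] [VP [VP [V suspected] [NP [Det some] [N student]]] [PP [P under] [NP [Det every] [N garden]]]]]
The difference turns on whether NP → NP PP is used at the relevant span, versus an alternative expansion of NP.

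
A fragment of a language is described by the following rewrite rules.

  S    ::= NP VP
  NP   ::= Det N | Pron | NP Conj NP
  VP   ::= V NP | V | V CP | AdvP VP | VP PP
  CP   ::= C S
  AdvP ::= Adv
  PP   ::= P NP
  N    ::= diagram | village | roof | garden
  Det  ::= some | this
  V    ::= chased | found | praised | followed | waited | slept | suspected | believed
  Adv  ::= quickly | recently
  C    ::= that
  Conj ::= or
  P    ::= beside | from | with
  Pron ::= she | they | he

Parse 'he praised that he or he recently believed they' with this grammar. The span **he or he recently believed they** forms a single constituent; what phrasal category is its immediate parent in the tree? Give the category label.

S
  NP
    Pron: he
  VP
    V: praised
    CP
      C: that
      S
        NP
          NP
            Pron: he
          Conj: or
          NP
            Pron: he
        VP
          AdvP
            Adv: recently
          VP
            V: believed
            NP
              Pron: they
The span 'he or he recently believed they' is the S node built by S → NP VP.
Its mother is the CP built by CP → C S.

CP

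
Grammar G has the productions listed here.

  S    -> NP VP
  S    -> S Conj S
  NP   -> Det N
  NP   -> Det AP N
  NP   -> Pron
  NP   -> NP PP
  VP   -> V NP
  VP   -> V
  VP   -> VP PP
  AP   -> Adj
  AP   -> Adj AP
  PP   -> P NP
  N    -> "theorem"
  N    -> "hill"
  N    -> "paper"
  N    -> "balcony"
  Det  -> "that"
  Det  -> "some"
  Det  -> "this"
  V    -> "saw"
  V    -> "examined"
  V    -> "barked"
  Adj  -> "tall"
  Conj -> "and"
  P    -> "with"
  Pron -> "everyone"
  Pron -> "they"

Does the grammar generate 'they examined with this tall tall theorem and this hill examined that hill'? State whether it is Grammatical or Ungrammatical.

[S [S [NP [Pron they]] [VP [VP [V examined]] [PP [P with] [NP [Det this] [AP [Adj tall] [AP [Adj tall]]] [N theorem]]]]] [Conj and] [S [NP [Det this] [N hill]] [VP [V examined] [NP [Det that] [N hill]]]]]
Every word is introduced by a lexical rule and the phrasal rules combine the resulting categories into a single S.

Grammatical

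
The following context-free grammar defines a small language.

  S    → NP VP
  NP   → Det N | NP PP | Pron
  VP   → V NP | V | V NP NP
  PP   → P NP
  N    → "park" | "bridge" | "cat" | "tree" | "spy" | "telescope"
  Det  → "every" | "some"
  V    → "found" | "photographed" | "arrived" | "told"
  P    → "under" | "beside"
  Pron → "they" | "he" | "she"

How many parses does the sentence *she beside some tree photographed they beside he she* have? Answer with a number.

[S [NP [NP [Pron she]] [PP [P beside] [NP [Det some] [N tree]]]] [VP [V photographed] [NP [NP [Pron they]] [PP [P beside] [NP [Pron he]]]] [NP [Pron she]]]]
No rule offers an alternative attachment or grouping for any span, so this is the only derivation.

1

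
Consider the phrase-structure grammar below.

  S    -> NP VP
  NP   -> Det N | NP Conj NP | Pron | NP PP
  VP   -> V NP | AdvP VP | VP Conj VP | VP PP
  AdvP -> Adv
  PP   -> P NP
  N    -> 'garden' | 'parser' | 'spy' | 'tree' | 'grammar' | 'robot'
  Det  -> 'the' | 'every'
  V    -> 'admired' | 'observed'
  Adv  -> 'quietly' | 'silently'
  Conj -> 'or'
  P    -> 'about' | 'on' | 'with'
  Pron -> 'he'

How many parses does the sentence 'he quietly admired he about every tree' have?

Two of the 3 distinct bracketings:
[S [NP [Pron he]] [VP [AdvP [Adv quietly]] [VP [V admired] [NP [NP [Pron he]] [PP [P about] [NP [Det every] [N tree]]]]]]]
[S [NP [Pron he]] [VP [AdvP [Adv quietly]] [VP [VP [V admired] [NP [Pron he]]] [PP [P about] [NP [Det every] [N tree]]]]]]
The difference turns on whether NP → NP PP is used at the relevant span, versus an alternative expansion of NP.

3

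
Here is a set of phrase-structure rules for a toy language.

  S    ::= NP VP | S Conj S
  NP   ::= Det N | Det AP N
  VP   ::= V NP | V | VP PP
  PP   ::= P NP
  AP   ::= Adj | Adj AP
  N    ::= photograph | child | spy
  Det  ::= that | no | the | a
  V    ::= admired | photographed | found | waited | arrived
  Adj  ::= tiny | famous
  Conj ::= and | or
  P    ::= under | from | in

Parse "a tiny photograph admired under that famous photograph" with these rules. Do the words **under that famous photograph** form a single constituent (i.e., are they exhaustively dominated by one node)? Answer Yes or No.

Yes

[S [NP [Det a] [AP [Adj tiny]] [N photograph]] [VP [VP [V admired]] [PP [P under] [NP [Det that] [AP [Adj famous]] [N photograph]]]]]
The words 'under that famous photograph' are exhaustively dominated by a single PP node (built by PP → P NP), so they form a constituent.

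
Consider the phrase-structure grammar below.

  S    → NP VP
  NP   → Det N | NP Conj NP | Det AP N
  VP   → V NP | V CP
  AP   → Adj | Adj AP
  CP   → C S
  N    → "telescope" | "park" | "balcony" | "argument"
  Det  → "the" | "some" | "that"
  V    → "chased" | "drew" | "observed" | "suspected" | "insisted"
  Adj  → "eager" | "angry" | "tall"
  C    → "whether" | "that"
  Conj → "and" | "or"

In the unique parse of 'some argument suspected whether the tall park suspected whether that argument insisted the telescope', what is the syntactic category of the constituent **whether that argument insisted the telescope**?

CP

S
  NP
    Det: some
    N: argument
  VP
    V: suspected
    CP
      C: whether
      S
        NP
          Det: the
          AP
            Adj: tall
          N: park
        VP
          V: suspected
          CP
            C: whether
            S
              NP
                Det: that
                N: argument
              VP
                V: insisted
                NP
                  Det: the
                  N: telescope
The span 'whether that argument insisted the telescope' is the CP node built by CP → C S.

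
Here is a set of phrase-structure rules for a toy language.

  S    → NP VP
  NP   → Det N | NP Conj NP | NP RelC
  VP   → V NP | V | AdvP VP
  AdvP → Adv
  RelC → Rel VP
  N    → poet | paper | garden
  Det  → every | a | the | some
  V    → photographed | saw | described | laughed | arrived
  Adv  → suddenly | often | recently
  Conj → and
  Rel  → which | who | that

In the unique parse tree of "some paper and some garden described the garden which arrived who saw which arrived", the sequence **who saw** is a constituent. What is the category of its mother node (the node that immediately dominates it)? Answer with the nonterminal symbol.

S
  NP
    NP
      Det: some
      N: paper
    Conj: and
    NP
      Det: some
      N: garden
  VP
    V: described
    NP
      NP
        NP
          NP
            Det: the
            N: garden
          RelC
            Rel: which
            VP
              V: arrived
        RelC
          Rel: who
          VP
            V: saw
      RelC
        Rel: which
        VP
          V: arrived
The span 'who saw' is the RelC node built by RelC → Rel VP.
Its mother is the NP built by NP → NP RelC.

NP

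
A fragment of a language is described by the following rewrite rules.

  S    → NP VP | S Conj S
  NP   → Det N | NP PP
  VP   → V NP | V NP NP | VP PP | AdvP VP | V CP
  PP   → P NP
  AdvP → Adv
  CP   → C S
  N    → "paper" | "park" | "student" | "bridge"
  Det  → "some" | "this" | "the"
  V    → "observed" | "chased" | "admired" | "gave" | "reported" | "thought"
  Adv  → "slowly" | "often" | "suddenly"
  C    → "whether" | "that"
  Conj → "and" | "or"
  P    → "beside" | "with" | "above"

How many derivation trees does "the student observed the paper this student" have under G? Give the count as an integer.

[S [NP [Det the] [N student]] [VP [V observed] [NP [Det the] [N paper]] [NP [Det this] [N student]]]]
No rule offers an alternative attachment or grouping for any span, so this is the only derivation.

1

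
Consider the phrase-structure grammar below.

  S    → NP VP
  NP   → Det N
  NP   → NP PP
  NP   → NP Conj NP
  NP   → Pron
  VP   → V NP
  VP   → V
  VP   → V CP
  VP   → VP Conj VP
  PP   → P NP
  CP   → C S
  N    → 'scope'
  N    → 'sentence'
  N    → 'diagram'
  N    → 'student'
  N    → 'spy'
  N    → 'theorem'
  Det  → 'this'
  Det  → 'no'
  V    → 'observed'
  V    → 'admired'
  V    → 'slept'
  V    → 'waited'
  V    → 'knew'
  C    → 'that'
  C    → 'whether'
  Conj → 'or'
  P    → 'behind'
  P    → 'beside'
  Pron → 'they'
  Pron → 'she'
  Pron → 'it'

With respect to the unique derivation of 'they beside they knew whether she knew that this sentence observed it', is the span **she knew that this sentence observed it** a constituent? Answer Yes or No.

[S [NP [NP [Pron they]] [PP [P beside] [NP [Pron they]]]] [VP [V knew] [CP [C whether] [S [NP [Pron she]] [VP [V knew] [CP [C that] [S [NP [Det this] [N sentence]] [VP [V observed] [NP [Pron it]]]]]]]]]]
The words 'she knew that this sentence observed it' are exhaustively dominated by a single S node (built by S → NP VP), so they form a constituent.

Yes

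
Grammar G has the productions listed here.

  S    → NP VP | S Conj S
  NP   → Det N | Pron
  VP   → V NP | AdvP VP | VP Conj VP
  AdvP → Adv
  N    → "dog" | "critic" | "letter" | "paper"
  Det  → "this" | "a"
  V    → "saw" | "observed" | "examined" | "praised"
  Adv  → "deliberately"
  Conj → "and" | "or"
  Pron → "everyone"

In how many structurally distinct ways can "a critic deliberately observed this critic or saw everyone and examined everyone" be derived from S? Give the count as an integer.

5

Two of the 5 distinct bracketings:
[S [NP [Det a] [N critic]] [VP [AdvP [Adv deliberately]] [VP [VP [V observed] [NP [Det this] [N critic]]] [Conj or] [VP [VP [V saw] [NP [Pron everyone]]] [Conj and] [VP [V examined] [NP [Pron everyone]]]]]]]
[S [NP [Det a] [N critic]] [VP [AdvP [Adv deliberately]] [VP [VP [VP [V observed] [NP [Det this] [N critic]]] [Conj or] [VP [V saw] [NP [Pron everyone]]]] [Conj and] [VP [V examined] [NP [Pron everyone]]]]]]
The trees differ in how a recursive rule is bracketed over the same span.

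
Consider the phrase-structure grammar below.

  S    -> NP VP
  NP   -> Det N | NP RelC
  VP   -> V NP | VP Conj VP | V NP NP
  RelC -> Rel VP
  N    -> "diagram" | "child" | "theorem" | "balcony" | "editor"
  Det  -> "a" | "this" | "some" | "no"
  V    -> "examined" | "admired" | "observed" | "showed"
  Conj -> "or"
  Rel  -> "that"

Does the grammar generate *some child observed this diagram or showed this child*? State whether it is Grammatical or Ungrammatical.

[S [NP [Det some] [N child]] [VP [VP [V observed] [NP [Det this] [N diagram]]] [Conj or] [VP [V showed] [NP [Det this] [N child]]]]]
Every word is introduced by a lexical rule and the phrasal rules combine the resulting categories into a single S.

Grammatical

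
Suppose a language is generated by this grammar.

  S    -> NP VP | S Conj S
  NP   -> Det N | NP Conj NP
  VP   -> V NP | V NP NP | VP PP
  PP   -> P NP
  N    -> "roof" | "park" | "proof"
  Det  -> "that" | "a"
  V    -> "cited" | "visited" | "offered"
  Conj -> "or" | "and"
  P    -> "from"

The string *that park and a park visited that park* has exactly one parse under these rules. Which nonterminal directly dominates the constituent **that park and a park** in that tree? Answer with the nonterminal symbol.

S
  NP
    NP
      Det: that
      N: park
    Conj: and
    NP
      Det: a
      N: park
  VP
    V: visited
    NP
      Det: that
      N: park
The span 'that park and a park' is the NP node built by NP → NP Conj NP.
Its mother is the S built by S → NP VP.

S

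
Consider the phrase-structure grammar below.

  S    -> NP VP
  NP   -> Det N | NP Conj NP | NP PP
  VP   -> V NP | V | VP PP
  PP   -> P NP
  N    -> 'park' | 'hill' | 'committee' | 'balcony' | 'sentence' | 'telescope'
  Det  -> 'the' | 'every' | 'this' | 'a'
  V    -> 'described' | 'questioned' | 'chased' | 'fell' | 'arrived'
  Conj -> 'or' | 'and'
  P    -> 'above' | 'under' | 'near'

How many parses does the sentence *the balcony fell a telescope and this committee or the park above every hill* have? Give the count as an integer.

Two of the 7 distinct bracketings:
[S [NP [Det the] [N balcony]] [VP [V fell] [NP [NP [Det a] [N telescope]] [Conj and] [NP [NP [Det this] [N committee]] [Conj or] [NP [NP [Det the] [N park]] [PP [P above] [NP [Det every] [N hill]]]]]]]]
[S [NP [Det the] [N balcony]] [VP [V fell] [NP [NP [Det a] [N telescope]] [Conj and] [NP [NP [NP [Det this] [N committee]] [Conj or] [NP [Det the] [N park]]] [PP [P above] [NP [Det every] [N hill]]]]]]]
The trees differ in how a recursive rule is bracketed over the same span.

7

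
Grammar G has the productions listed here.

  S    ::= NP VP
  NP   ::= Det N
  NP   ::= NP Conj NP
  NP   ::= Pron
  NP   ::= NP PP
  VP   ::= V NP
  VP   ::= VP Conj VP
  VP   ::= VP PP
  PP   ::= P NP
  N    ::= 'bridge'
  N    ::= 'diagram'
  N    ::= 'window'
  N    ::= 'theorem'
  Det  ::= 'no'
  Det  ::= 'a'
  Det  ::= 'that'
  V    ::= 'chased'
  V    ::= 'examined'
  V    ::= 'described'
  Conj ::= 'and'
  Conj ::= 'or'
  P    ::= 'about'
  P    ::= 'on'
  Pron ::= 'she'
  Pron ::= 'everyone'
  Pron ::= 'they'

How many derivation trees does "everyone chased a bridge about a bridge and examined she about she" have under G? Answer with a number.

6

Two of the 6 distinct bracketings:
[S [NP [Pron everyone]] [VP [VP [V chased] [NP [NP [Det a] [N bridge]] [PP [P about] [NP [Det a] [N bridge]]]]] [Conj and] [VP [V examined] [NP [NP [Pron she]] [PP [P about] [NP [Pron she]]]]]]]
[S [NP [Pron everyone]] [VP [VP [V chased] [NP [NP [Det a] [N bridge]] [PP [P about] [NP [Det a] [N bridge]]]]] [Conj and] [VP [VP [V examined] [NP [Pron she]]] [PP [P about] [NP [Pron she]]]]]]
The difference turns on whether VP → VP PP is used at the relevant span, versus an alternative expansion of VP.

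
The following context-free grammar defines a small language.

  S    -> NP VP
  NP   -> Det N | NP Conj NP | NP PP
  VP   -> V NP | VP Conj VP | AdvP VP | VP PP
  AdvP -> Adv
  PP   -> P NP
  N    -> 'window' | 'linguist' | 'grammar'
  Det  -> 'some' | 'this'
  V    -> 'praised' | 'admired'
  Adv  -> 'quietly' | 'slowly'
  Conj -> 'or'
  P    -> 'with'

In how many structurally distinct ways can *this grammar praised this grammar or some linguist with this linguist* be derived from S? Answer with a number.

3

Two of the 3 distinct bracketings:
[S [NP [Det this] [N grammar]] [VP [V praised] [NP [NP [Det this] [N grammar]] [Conj or] [NP [NP [Det some] [N linguist]] [PP [P with] [NP [Det this] [N linguist]]]]]]]
[S [NP [Det this] [N grammar]] [VP [V praised] [NP [NP [NP [Det this] [N grammar]] [Conj or] [NP [Det some] [N linguist]]] [PP [P with] [NP [Det this] [N linguist]]]]]]
The trees differ in how a recursive rule is bracketed over the same span.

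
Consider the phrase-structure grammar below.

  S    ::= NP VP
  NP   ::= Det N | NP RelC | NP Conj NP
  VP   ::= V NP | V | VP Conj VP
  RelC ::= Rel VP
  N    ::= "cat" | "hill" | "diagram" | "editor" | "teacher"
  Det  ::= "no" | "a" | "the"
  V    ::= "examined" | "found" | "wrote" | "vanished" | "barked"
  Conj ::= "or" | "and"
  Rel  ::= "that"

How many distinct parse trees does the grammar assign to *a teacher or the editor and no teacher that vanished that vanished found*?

Two of the 9 distinct bracketings:
[S [NP [NP [NP [NP [Det a] [N teacher]] [Conj or] [NP [NP [Det the] [N editor]] [Conj and] [NP [Det no] [N teacher]]]] [RelC [Rel that] [VP [V vanished]]]] [RelC [Rel that] [VP [V vanished]]]] [VP [V found]]]
[S [NP [NP [NP [NP [NP [Det a] [N teacher]] [Conj or] [NP [Det the] [N editor]]] [Conj and] [NP [Det no] [N teacher]]] [RelC [Rel that] [VP [V vanished]]]] [RelC [Rel that] [VP [V vanished]]]] [VP [V found]]]
The trees differ in how a recursive rule is bracketed over the same span.

9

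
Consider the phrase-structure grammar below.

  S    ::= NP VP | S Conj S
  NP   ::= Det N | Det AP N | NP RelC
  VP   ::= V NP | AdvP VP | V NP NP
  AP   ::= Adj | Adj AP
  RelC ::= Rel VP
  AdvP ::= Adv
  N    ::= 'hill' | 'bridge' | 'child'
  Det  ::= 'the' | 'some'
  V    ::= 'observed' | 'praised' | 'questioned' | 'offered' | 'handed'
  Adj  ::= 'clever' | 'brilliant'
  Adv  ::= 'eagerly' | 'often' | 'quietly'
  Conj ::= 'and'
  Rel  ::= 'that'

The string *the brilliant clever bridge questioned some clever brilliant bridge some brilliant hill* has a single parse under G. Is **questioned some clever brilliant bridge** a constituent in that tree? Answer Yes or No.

[S [NP [Det the] [AP [Adj brilliant] [AP [Adj clever]]] [N bridge]] [VP [V questioned] [NP [Det some] [AP [Adj clever] [AP [Adj brilliant]]] [N bridge]] [NP [Det some] [AP [Adj brilliant]] [N hill]]]]
The smallest constituent containing 'questioned some clever brilliant bridge' is the VP spanning 'questioned some clever brilliant bridge some brilliant hill'; no single node in the tree dominates exactly the given words.

No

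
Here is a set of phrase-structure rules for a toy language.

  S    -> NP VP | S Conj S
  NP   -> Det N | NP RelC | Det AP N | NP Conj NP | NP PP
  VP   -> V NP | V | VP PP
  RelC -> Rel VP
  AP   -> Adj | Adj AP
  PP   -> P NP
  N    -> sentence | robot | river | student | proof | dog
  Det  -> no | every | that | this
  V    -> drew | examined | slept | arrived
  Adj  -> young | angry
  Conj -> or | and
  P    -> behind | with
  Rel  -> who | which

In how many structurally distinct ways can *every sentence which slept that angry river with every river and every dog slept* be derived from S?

Two of the 7 distinct bracketings:
[S [NP [NP [Det every] [N sentence]] [RelC [Rel which] [VP [V slept] [NP [NP [NP [Det that] [AP [Adj angry]] [N river]] [PP [P with] [NP [Det every] [N river]]]] [Conj and] [NP [Det every] [N dog]]]]]] [VP [V slept]]]
[S [NP [NP [Det every] [N sentence]] [RelC [Rel which] [VP [V slept] [NP [NP [Det that] [AP [Adj angry]] [N river]] [PP [P with] [NP [NP [Det every] [N river]] [Conj and] [NP [Det every] [N dog]]]]]]]] [VP [V slept]]]
The trees differ in how a recursive rule is bracketed over the same span.

7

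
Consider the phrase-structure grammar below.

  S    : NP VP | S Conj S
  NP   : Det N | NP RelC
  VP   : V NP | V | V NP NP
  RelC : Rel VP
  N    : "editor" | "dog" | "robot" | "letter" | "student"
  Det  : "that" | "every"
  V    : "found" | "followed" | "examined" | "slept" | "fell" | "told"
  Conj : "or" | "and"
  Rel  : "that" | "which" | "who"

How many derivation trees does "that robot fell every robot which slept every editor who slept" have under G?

Two of the 3 distinct bracketings:
[S [NP [Det that] [N robot]] [VP [V fell] [NP [NP [Det every] [N robot]] [RelC [Rel which] [VP [V slept] [NP [NP [Det every] [N editor]] [RelC [Rel who] [VP [V slept]]]]]]]]]
[S [NP [Det that] [N robot]] [VP [V fell] [NP [NP [NP [Det every] [N robot]] [RelC [Rel which] [VP [V slept] [NP [Det every] [N editor]]]]] [RelC [Rel who] [VP [V slept]]]]]]
The trees differ in how a recursive rule is bracketed over the same span.

3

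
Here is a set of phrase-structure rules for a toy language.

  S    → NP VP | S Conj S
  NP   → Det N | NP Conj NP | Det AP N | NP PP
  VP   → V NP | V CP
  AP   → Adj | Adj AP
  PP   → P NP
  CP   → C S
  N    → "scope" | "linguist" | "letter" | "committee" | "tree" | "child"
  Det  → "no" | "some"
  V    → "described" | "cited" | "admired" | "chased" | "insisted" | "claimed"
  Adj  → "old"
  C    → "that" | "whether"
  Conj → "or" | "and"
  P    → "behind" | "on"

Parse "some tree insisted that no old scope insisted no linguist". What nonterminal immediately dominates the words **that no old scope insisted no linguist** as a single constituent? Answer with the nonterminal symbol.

S
  NP
    Det: some
    N: tree
  VP
    V: insisted
    CP
      C: that
      S
        NP
          Det: no
          AP
            Adj: old
          N: scope
        VP
          V: insisted
          NP
            Det: no
            N: linguist
The span 'that no old scope insisted no linguist' is the CP node built by CP → C S.

CP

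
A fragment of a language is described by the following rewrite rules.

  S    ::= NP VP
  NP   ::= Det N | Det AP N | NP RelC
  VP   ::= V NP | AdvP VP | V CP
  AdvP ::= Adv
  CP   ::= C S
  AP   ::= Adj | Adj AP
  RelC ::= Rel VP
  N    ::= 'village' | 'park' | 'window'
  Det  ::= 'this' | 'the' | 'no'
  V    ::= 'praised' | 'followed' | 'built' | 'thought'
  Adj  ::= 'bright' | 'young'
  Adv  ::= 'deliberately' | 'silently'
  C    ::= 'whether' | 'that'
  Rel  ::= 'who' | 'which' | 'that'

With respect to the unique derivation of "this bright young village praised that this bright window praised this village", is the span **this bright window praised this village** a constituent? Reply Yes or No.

Yes

[S [NP [Det this] [AP [Adj bright] [AP [Adj young]]] [N village]] [VP [V praised] [CP [C that] [S [NP [Det this] [AP [Adj bright]] [N window]] [VP [V praised] [NP [Det this] [N village]]]]]]]
The words 'this bright window praised this village' are exhaustively dominated by a single S node (built by S → NP VP), so they form a constituent.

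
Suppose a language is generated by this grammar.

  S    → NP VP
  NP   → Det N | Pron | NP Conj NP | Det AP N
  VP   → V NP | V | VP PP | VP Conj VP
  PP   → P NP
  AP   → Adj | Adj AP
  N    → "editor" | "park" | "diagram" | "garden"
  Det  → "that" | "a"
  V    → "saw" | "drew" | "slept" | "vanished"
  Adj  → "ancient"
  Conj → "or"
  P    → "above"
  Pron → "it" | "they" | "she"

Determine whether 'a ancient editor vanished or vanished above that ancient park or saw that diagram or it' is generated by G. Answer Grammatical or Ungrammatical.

Grammatical

S
  NP
    Det: a
    AP
      Adj: ancient
    N: editor
  VP
    VP
      V: vanished
    Conj: or
    VP
      VP
        VP
          V: vanished
        PP
          P: above
          NP
            Det: that
            AP
              Adj: ancient
            N: park
      Conj: or
      VP
        V: saw
        NP
          NP
            Det: that
            N: diagram
          Conj: or
          NP
            Pron: it
The bracketing above is licensed at every node by one of the given productions, with S at the root.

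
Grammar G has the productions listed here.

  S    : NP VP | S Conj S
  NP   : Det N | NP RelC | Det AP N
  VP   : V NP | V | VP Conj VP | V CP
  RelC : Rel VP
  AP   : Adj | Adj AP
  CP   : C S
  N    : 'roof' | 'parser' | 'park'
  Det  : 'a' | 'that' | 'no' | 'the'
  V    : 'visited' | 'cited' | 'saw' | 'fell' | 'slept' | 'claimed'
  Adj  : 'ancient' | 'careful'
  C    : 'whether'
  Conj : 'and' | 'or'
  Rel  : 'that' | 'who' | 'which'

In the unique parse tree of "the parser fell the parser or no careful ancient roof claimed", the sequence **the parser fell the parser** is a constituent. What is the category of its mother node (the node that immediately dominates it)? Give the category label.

S

[S [S [NP [Det the] [N parser]] [VP [V fell] [NP [Det the] [N parser]]]] [Conj or] [S [NP [Det no] [AP [Adj careful] [AP [Adj ancient]]] [N roof]] [VP [V claimed]]]]
The span 'the parser fell the parser' is the S node built by S → NP VP.
Its mother is the S built by S → S Conj S.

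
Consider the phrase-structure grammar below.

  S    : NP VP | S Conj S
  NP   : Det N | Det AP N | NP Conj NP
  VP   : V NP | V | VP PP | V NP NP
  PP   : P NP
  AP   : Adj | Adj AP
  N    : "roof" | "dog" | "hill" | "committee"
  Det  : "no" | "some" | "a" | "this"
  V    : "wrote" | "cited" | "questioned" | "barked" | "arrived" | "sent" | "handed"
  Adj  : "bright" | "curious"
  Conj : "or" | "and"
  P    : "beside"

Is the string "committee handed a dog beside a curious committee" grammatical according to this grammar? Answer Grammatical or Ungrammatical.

Ungrammatical

For S → NP VP, no prefix of the string parses as an NP. The alternative S rule S → S Conj S likewise has no satisfying split.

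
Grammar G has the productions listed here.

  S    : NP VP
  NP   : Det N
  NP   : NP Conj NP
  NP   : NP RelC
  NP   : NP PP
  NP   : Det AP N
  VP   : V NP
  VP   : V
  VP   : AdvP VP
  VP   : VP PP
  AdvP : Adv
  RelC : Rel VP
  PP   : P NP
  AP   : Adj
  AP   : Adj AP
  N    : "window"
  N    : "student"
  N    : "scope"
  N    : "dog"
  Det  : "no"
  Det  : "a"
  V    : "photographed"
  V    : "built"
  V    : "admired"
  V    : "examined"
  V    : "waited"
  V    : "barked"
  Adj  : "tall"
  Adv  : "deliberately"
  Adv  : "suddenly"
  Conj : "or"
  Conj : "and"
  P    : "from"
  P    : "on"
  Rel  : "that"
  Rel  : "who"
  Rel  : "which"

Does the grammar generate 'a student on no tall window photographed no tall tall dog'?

[S [NP [NP [Det a] [N student]] [PP [P on] [NP [Det no] [AP [Adj tall]] [N window]]]] [VP [V photographed] [NP [Det no] [AP [Adj tall] [AP [Adj tall]]] [N dog]]]]
Each bracket corresponds to one application of a listed rule, so the string is derivable from S.

Grammatical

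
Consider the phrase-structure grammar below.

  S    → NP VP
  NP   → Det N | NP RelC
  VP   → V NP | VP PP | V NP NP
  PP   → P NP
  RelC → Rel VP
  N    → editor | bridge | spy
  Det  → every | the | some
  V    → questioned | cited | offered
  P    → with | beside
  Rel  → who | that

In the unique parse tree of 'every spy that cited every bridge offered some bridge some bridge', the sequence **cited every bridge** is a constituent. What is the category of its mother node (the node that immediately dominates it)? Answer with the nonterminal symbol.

RelC

S
  NP
    NP
      Det: every
      N: spy
    RelC
      Rel: that
      VP
        V: cited
        NP
          Det: every
          N: bridge
  VP
    V: offered
    NP
      Det: some
      N: bridge
    NP
      Det: some
      N: bridge
The span 'cited every bridge' is the VP node built by VP → V NP.
Its mother is the RelC built by RelC → Rel VP.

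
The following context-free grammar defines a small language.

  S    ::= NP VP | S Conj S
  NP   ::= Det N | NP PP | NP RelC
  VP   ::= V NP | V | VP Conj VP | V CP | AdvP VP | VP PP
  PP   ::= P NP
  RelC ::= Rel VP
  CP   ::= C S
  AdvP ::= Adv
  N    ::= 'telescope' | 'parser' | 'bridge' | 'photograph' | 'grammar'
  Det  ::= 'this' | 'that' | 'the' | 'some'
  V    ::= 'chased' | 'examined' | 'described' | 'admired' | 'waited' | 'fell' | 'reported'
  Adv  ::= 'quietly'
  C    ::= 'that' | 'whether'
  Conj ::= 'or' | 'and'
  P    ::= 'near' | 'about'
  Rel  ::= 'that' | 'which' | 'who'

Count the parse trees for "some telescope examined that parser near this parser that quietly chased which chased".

4

Two of the 4 distinct bracketings:
[S [NP [Det some] [N telescope]] [VP [V examined] [NP [NP [Det that] [N parser]] [PP [P near] [NP [NP [NP [Det this] [N parser]] [RelC [Rel that] [VP [AdvP [Adv quietly]] [VP [V chased]]]]] [RelC [Rel which] [VP [V chased]]]]]]]]
[S [NP [Det some] [N telescope]] [VP [V examined] [NP [NP [NP [Det that] [N parser]] [PP [P near] [NP [NP [Det this] [N parser]] [RelC [Rel that] [VP [AdvP [Adv quietly]] [VP [V chased]]]]]]] [RelC [Rel which] [VP [V chased]]]]]]
The trees differ in how a recursive rule is bracketed over the same span.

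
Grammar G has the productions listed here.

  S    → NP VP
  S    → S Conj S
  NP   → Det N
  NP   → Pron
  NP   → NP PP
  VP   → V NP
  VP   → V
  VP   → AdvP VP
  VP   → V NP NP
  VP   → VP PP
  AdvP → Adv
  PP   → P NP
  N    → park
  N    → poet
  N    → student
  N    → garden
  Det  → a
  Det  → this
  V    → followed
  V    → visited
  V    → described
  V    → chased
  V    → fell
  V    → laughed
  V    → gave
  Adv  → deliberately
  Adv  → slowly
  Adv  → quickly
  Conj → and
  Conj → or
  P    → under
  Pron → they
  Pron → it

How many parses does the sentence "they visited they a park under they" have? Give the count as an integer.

The two bracketings:
[S [NP [Pron they]] [VP [V visited] [NP [Pron they]] [NP [NP [Det a] [N park]] [PP [P under] [NP [Pron they]]]]]]
[S [NP [Pron they]] [VP [VP [V visited] [NP [Pron they]] [NP [Det a] [N park]]] [PP [P under] [NP [Pron they]]]]]
The difference turns on whether NP → NP PP is used at the relevant span, versus an alternative expansion of NP.

2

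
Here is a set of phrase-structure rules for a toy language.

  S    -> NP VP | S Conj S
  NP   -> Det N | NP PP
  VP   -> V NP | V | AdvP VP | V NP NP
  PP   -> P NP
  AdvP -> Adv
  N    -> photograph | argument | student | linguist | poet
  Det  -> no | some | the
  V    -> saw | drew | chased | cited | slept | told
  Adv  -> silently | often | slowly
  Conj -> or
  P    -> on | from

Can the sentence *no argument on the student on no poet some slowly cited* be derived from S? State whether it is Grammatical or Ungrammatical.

Ungrammatical

A Det word can never sit immediately before an Adv word in any string this grammar generates, so the substring 'some slowly' rules out a derivation.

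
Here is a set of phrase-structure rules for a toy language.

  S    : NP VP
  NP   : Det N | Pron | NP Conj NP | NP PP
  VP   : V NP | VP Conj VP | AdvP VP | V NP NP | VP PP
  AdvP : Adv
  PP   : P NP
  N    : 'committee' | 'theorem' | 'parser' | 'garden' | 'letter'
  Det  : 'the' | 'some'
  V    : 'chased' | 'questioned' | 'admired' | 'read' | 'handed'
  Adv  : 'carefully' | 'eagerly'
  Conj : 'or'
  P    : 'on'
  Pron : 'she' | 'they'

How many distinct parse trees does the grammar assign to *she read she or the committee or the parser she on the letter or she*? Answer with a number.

6

Two of the 6 distinct bracketings:
[S [NP [Pron she]] [VP [V read] [NP [NP [Pron she]] [Conj or] [NP [NP [Det the] [N committee]] [Conj or] [NP [Det the] [N parser]]]] [NP [NP [NP [Pron she]] [PP [P on] [NP [Det the] [N letter]]]] [Conj or] [NP [Pron she]]]]]
[S [NP [Pron she]] [VP [V read] [NP [NP [Pron she]] [Conj or] [NP [NP [Det the] [N committee]] [Conj or] [NP [Det the] [N parser]]]] [NP [NP [Pron she]] [PP [P on] [NP [NP [Det the] [N letter]] [Conj or] [NP [Pron she]]]]]]]
The trees differ in how a recursive rule is bracketed over the same span.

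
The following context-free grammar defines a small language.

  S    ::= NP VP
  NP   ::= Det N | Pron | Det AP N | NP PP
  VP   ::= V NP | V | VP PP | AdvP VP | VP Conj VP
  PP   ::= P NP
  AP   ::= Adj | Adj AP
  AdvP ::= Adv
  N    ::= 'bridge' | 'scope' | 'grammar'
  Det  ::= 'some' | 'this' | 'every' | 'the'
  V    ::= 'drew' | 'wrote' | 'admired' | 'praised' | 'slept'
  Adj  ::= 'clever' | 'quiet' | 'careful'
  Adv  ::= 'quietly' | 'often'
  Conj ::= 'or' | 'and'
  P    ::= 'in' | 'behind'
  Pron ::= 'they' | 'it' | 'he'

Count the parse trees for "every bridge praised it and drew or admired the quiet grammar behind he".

Two of the 7 distinct bracketings:
[S [NP [Det every] [N bridge]] [VP [VP [VP [V praised] [NP [Pron it]]] [Conj and] [VP [VP [V drew]] [Conj or] [VP [V admired] [NP [Det the] [AP [Adj quiet]] [N grammar]]]]] [PP [P behind] [NP [Pron he]]]]]
[S [NP [Det every] [N bridge]] [VP [VP [VP [VP [V praised] [NP [Pron it]]] [Conj and] [VP [V drew]]] [Conj or] [VP [V admired] [NP [Det the] [AP [Adj quiet]] [N grammar]]]] [PP [P behind] [NP [Pron he]]]]]
The trees differ in how a recursive rule is bracketed over the same span.

7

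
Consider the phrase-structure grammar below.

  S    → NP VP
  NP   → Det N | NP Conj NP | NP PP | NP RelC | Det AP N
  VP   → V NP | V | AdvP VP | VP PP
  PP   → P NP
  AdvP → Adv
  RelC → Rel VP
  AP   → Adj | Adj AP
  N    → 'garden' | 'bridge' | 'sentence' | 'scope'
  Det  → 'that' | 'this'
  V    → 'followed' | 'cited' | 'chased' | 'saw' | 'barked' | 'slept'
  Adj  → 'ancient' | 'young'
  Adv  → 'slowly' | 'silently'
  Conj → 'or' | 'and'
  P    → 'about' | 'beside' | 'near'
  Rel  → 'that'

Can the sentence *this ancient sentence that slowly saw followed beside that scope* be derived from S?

S
  NP
    NP
      Det: this
      AP
        Adj: ancient
      N: sentence
    RelC
      Rel: that
      VP
        AdvP
          Adv: slowly
        VP
          V: saw
  VP
    VP
      V: followed
    PP
      P: beside
      NP
        Det: that
        N: scope
Each bracket corresponds to one application of a listed rule, so the string is derivable from S.

Grammatical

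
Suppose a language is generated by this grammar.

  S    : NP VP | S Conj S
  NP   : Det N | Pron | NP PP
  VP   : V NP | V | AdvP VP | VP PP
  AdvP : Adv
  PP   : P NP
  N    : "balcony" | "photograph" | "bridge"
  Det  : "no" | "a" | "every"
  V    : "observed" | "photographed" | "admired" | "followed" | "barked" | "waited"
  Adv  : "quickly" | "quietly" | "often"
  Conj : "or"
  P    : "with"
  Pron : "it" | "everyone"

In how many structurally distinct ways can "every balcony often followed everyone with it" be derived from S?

3

Two of the 3 distinct bracketings:
[S [NP [Det every] [N balcony]] [VP [AdvP [Adv often]] [VP [V followed] [NP [NP [Pron everyone]] [PP [P with] [NP [Pron it]]]]]]]
[S [NP [Det every] [N balcony]] [VP [AdvP [Adv often]] [VP [VP [V followed] [NP [Pron everyone]]] [PP [P with] [NP [Pron it]]]]]]
The difference turns on whether NP → NP PP is used at the relevant span, versus an alternative expansion of NP.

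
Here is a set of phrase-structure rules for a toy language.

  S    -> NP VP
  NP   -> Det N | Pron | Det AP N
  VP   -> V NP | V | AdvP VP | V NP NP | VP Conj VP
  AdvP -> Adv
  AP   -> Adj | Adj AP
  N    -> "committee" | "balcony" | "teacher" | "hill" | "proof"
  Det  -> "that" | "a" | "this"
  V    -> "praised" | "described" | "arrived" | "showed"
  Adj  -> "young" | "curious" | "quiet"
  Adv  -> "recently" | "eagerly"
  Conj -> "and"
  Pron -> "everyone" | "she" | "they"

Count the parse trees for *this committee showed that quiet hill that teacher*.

1

[S [NP [Det this] [N committee]] [VP [V showed] [NP [Det that] [AP [Adj quiet]] [N hill]] [NP [Det that] [N teacher]]]]
No rule offers an alternative attachment or grouping for any span, so this is the only derivation.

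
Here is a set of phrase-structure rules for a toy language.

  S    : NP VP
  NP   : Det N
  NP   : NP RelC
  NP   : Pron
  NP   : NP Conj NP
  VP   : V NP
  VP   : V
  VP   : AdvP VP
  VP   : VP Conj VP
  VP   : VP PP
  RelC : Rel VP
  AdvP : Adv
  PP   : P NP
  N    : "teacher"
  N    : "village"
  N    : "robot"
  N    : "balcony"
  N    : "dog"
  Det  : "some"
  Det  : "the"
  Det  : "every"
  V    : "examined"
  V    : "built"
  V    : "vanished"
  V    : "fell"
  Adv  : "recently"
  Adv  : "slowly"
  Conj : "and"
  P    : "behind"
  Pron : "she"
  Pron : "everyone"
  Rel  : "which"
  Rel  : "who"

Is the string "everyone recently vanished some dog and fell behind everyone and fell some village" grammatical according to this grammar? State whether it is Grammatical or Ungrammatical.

S
  NP
    Pron: everyone
  VP
    AdvP
      Adv: recently
    VP
      VP
        V: vanished
        NP
          Det: some
          N: dog
      Conj: and
      VP
        VP
          VP
            V: fell
          PP
            P: behind
            NP
              Pron: everyone
        Conj: and
        VP
          V: fell
          NP
            Det: some
            N: village
Every word is introduced by a lexical rule and the phrasal rules combine the resulting categories into a single S.

Grammatical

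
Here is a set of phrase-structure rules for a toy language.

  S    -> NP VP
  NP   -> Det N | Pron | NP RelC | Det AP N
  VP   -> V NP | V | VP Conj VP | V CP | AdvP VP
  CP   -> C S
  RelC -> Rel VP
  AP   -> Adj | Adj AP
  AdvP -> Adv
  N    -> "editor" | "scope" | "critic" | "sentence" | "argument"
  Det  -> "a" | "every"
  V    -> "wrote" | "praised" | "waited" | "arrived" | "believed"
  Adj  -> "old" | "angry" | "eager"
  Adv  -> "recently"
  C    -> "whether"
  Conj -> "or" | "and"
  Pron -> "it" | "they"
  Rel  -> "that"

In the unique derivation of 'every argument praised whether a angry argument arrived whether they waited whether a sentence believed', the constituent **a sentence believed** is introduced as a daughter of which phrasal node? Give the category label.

S
  NP
    Det: every
    N: argument
  VP
    V: praised
    CP
      C: whether
      S
        NP
          Det: a
          AP
            Adj: angry
          N: argument
        VP
          V: arrived
          CP
            C: whether
            S
              NP
                Pron: they
              VP
                V: waited
                CP
                  C: whether
                  S
                    NP
                      Det: a
                      N: sentence
                    VP
                      V: believed
The span 'a sentence believed' is the S node built by S → NP VP.
Its mother is the CP built by CP → C S.

CP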